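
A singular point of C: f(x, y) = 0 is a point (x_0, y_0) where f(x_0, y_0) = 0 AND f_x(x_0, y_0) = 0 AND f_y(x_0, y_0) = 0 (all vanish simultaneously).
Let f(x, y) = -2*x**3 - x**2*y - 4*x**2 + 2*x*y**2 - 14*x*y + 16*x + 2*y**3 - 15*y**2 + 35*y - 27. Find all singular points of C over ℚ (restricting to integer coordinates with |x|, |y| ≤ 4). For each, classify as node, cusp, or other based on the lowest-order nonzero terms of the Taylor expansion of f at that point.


Singular points: {(-1, 3)}; classification: node.

Compute partial derivatives:
  f_x = -6*x**2 - 2*x*y - 8*x + 2*y**2 - 14*y + 16.
  f_y = -x**2 + 4*x*y - 14*x + 6*y**2 - 30*y + 35.
Scan x_0 ∈ {−4, ..., 4}. For each x_0, f_y(x_0, y) is a polynomial in y; find its integer roots y ∈ {−4, ..., 4}, then test f_x and f at those candidates.
  x = -4: f_y(-4, y) = 6*y**2 - 46*y + 75; no integer root y with |y| ≤ 4.
  x = -3: f_y(-3, y) = 6*y**2 - 42*y + 68; no integer root y with |y| ≤ 4.
  x = -2: f_y(-2, y) = 6*y**2 - 38*y + 59; no integer root y with |y| ≤ 4.
  x = -1: f_y(-1, y) = 6*y**2 - 34*y + 48; vanishes at y ∈ {3}. (-1, 3): f_x = 0, f = 0 — SINGULAR.
  x = 0: f_y(0, y) = 6*y**2 - 30*y + 35; no integer root y with |y| ≤ 4.
  x = 1: f_y(1, y) = 6*y**2 - 26*y + 20; vanishes at y ∈ {1}. (1, 1): f_x = -12 ≠ 0.
  x = 2: f_y(2, y) = 6*y**2 - 22*y + 3; no integer root y with |y| ≤ 4.
  x = 3: f_y(3, y) = 6*y**2 - 18*y - 16; no integer root y with |y| ≤ 4.
  x = 4: f_y(4, y) = 6*y**2 - 14*y - 37; no integer root y with |y| ≤ 4.
Only singular point on the grid: (-1, 3).
Classify: substitute x = -1 + u, y = 3 + v and expand: f = -2*u**3 - u**2*v - u**2 + 2*u*v**2 + 2*v**3 + v**2.
No constant or linear terms (consistent with a singular point). Quadratic part: -u**2 + v**2. Cubic part: -2*u**3 - u**2*v + 2*u*v**2 + 2*v**3.
The quadratic part v**2 - u**2 = (v − u)(v + u) splits into two distinct linear factors, so there are two distinct tangent lines y − 3 = ±(x − -1) — this is a node (ordinary double point).
Classification: node.


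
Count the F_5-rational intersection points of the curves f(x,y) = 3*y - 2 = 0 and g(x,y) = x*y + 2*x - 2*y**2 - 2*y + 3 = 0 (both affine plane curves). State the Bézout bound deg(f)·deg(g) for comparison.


Common zeros: {(2, 4)}; count = 1; Bézout bound = 2.

deg(f) = 1, deg(g) = 2, so Bézout bound = 2.
Scan x ∈ F_5. For each x, list the y ∈ F_5 with f(x, y) ≡ 0 and those with g(x, y) ≡ 0 (mod 5); the common zeros in that column are the intersection.
  x = 0: f ≡ 0 at y ∈ {4}; g ≡ 0 at y ∈ ∅; common: ∅.
  x = 1: f ≡ 0 at y ∈ {4}; g ≡ 0 at y ∈ {0, 2}; common: ∅.
  x = 2: f ≡ 0 at y ∈ {4}; g ≡ 0 at y ∈ {1, 4}; common: {4}.
  x = 3: f ≡ 0 at y ∈ {4}; g ≡ 0 at y ∈ ∅; common: ∅.
  x = 4: f ≡ 0 at y ∈ {4}; g ≡ 0 at y ∈ ∅; common: ∅.
Collecting: common zeros = {(2, 4)}, so the count is 1.
Comparison with the Bézout bound: 1 ≤ 2 = deg(f)·deg(g), as expected for curves with no common component (the affine F_5-count falls short of the bound because intersections may lie at infinity, over extension fields, or carry multiplicity).


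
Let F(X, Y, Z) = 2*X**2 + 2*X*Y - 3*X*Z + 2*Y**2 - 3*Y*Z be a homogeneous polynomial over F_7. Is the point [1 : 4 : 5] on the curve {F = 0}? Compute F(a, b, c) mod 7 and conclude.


F(1,4,5) ≡ 2 (mod 7); P is NOT on the curve.

Evaluate F(1, 4, 5) term-by-term (mod 7).
  2*X**2 ↦ 2·1·1·1 = 2
  2*X*Y ↦ 2·1·4·1 = 8
  -3*X*Z ↦ -3·1·1·5 = -15
  2*Y**2 ↦ 2·1·16·1 = 32
  -3*Y*Z ↦ -3·1·4·5 = -60
Sum: F(1, 4, 5) = (2) + (8) + (-15) + (32) + (-60) = -33.
Reducing mod 7: -33 ≡ 2 (mod 7).
Since F(a, b, c) ≡ 2 ≠ 0 (mod 7), P does NOT lie on the curve.


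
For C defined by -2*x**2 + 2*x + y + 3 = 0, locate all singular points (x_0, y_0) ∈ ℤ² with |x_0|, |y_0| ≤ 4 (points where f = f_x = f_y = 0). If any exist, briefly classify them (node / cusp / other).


No singular points in the scanned grid; C is smooth there.

Compute partial derivatives:
  f_x = 2 - 4*x.
  f_y = 1.
f_y = 1 is a nonzero constant, so f_y never vanishes: no point (x, y) can satisfy f = f_x = f_y = 0. In particular no (x, y) ∈ {−4, ..., 4}² is singular; the curve is smooth.


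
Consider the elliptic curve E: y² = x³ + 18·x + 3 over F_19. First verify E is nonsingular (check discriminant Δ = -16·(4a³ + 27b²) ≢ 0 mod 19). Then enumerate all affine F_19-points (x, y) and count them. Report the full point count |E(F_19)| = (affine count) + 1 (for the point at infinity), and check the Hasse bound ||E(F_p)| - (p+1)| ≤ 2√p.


Affine points = {(2, 3), (2, 16), (4, 5), (4, 14), (5, 3), (5, 16), (6, 2), (6, 17), (7, 4), (7, 15), (9, 1), (9, 18), (10, 9), (10, 10), (12, 3), (12, 16), (14, 4), (14, 15), (15, 0), (16, 6), (16, 13), (17, 4), (17, 15)}; affine count = 23; |E(F_19)| = 24.

Discriminant check: Δ ∝ 4a³ + 27b² = 4·18³ + 27·3² = 4·5832 + 27·9 ≡ 11 (mod 19). Nonzero ⇒ E is nonsingular.
For each x ∈ F_19, compute rhs = x³ + 18·x + 3 mod 19, then count y ∈ F_19 with y² ≡ rhs.
  x = 0: rhs = 3, matching y values: none (0 points).
  x = 1: rhs = 3, matching y values: none (0 points).
  x = 2: rhs = 9, matching y values: 3, 16 (2 points).
  x = 3: rhs = 8, matching y values: none (0 points).
  x = 4: rhs = 6, matching y values: 5, 14 (2 points).
  x = 5: rhs = 9, matching y values: 3, 16 (2 points).
  x = 6: rhs = 4, matching y values: 2, 17 (2 points).
  x = 7: rhs = 16, matching y values: 4, 15 (2 points).
  x = 8: rhs = 13, matching y values: none (0 points).
  x = 9: rhs = 1, matching y values: 1, 18 (2 points).
  x = 10: rhs = 5, matching y values: 9, 10 (2 points).
  x = 11: rhs = 12, matching y values: none (0 points).
  x = 12: rhs = 9, matching y values: 3, 16 (2 points).
  x = 13: rhs = 2, matching y values: none (0 points).
  x = 14: rhs = 16, matching y values: 4, 15 (2 points).
  x = 15: rhs = 0, matching y values: 0 (1 points).
  x = 16: rhs = 17, matching y values: 6, 13 (2 points).
  x = 17: rhs = 16, matching y values: 4, 15 (2 points).
  x = 18: rhs = 3, matching y values: none (0 points).
Total affine count: 23.
Full point count |E(F_19)| = 23 + 1 = 24.
Hasse bound: |24 − (19+1)| = |4| = 4 ≤ 2√19 ≈ 8.7178 ✓.


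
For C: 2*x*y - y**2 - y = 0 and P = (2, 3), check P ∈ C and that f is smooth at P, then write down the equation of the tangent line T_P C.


Tangent line at P: 6*x - 3*y - 3 = 0.

Step 1: f(2, 3) = 0, so P lies on C.
Step 2: partial derivatives
  f_x(x, y) = 2*y, f_y(x, y) = 2*x - 2*y - 1.
  f_x(P) = 6, f_y(P) = -3 (gradient nonzero, so P is smooth).
Step 3: tangent line at P: 6·(x − 2) + -3·(y − 3) = 0.
Expanding: 6*x - 3*y - 3 = 0.


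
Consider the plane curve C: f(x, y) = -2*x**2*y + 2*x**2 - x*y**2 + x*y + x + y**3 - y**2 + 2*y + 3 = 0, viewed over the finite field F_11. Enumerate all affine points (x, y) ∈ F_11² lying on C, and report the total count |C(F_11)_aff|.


Affine F_11-points: {(0, 2), (3, 8), (5, 2), (6, 1), (8, 8)}; count = 5.

For each of the 121 pairs (x, y) ∈ F_11², evaluate f(x, y) mod 11. Record the zeros.
  x = 0: [0↦3, 1↦5, 2↦0, 3↦5, 4↦4, 5↦3, 6↦8, 7↦3, 8↦5, 9↦9, 10↦10]  zeros at y ∈ {2}
  x = 1: [0↦6, 1↦6, 2↦8, 3↦7, 4↦9, 5↦9, 6↦2, 7↦5, 8↦2, 9↦10, 10↦2]  zeros at y ∈ ∅
  x = 2: [0↦2, 1↦7, 2↦1, 3↦1, 4↦2, 5↦10, 6↦9, 7↦5, 8↦4, 9↦1, 10↦2]  zeros at y ∈ ∅
  x = 3: [0↦2, 1↦8, 2↦1, 3↦9, 4↦5, 5↦6, 6↦7, 7↦3, 8↦0, 9↦4, 10↦10]  zeros at y ∈ {8}
  x = 4: [0↦6, 1↦9, 2↦8, 3↦9, 4↦7, 5↦8, 6↦7, 7↦10, 8↦1, 9↦8, 10↦4]  zeros at y ∈ ∅
  x = 5: [0↦3, 1↦10, 2↦0, 3↦1, 4↦8, 5↦5, 6↦9, 7↦4, 8↦7, 9↦2, 10↦6]  zeros at y ∈ {2}
  x = 6: [0↦4, 1↦0, 2↦10, 3↦7, 4↦8, 5↦8, 6↦2, 7↦7, 8↦7, 9↦8, 10↦5]  zeros at y ∈ {1}
  x = 7: [0↦9, 1↦1, 2↦5, 3↦5, 4↦7, 5↦6, 6↦8, 7↦8, 8↦1, 9↦4, 10↦1]  zeros at y ∈ ∅
  x = 8: [0↦7, 1↦2, 2↦7, 3↦6, 4↦5, 5↦10, 6↦5, 7↦7, 8↦0, 9↦1, 10↦5]  zeros at y ∈ {8}
  x = 9: [0↦9, 1↦3, 2↦5, 3↦10, 4↦2, 5↦9, 6↦4, 7↦4, 8↦4, 9↦10, 10↦6]  zeros at y ∈ ∅
  x = 10: [0↦4, 1↦4, 2↦10, 3↦6, 4↦9, 5↦3, 6↦5, 7↦10, 8↦2, 9↦9, 10↦4]  zeros at y ∈ ∅
Collecting zeros: affine points = {(0, 2), (3, 8), (5, 2), (6, 1), (8, 8)}.
Total count |C(F_11)_aff| = 5.


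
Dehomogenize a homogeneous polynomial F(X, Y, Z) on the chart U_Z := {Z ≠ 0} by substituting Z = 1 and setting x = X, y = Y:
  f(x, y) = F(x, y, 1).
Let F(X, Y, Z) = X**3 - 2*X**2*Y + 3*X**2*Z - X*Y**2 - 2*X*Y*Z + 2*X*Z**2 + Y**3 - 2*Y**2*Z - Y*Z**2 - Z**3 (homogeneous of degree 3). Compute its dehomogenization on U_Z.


f(x, y) = x**3 - 2*x**2*y + 3*x**2 - x*y**2 - 2*x*y + 2*x + y**3 - 2*y**2 - y - 1

On U_Z we set Z = 1. Each monomial c·X^i·Y^j·Z^k in F becomes c·x^i·y^j·1^k = c·x^i·y^j.
Substituting Z = 1: F(X, Y, 1) = x**3 - 2*x**2*y + 3*x**2 - x*y**2 - 2*x*y + 2*x + y**3 - 2*y**2 - y - 1.
Note: deg(f) ≤ deg(F) = 3; strict inequality happens when F is divisible by Z (lost terms).


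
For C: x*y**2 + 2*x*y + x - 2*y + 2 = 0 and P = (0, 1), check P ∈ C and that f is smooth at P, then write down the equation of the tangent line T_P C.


Tangent line at P: 4*x - 2*y + 2 = 0.

Step 1: f(0, 1) = 0, so P lies on C.
Step 2: partial derivatives
  f_x(x, y) = y**2 + 2*y + 1, f_y(x, y) = 2*x*y + 2*x - 2.
  f_x(P) = 4, f_y(P) = -2 (gradient nonzero, so P is smooth).
Step 3: tangent line at P: 4·(x − 0) + -2·(y − 1) = 0.
Expanding: 4*x - 2*y + 2 = 0.


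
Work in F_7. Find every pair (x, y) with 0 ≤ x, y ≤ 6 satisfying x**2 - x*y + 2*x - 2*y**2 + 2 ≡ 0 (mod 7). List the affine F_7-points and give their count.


Affine F_7-points: {(0, 1), (0, 6), (2, 3), (4, 6), (6, 1), (6, 3)}; count = 6.

For each of the 49 pairs (x, y) ∈ F_7², evaluate f(x, y) mod 7. Record the zeros.
  x = 0: [0↦2, 1↦0, 2↦1, 3↦5, 4↦5, 5↦1, 6↦0]  zeros at y ∈ {1, 6}
  x = 1: [0↦5, 1↦2, 2↦2, 3↦5, 4↦4, 5↦6, 6↦4]  zeros at y ∈ ∅
  x = 2: [0↦3, 1↦6, 2↦5, 3↦0, 4↦5, 5↦6, 6↦3]  zeros at y ∈ {3}
  x = 3: [0↦3, 1↦5, 2↦3, 3↦4, 4↦1, 5↦1, 6↦4]  zeros at y ∈ ∅
  x = 4: [0↦5, 1↦6, 2↦3, 3↦3, 4↦6, 5↦5, 6↦0]  zeros at y ∈ {6}
  x = 5: [0↦2, 1↦2, 2↦5, 3↦4, 4↦6, 5↦4, 6↦5]  zeros at y ∈ ∅
  x = 6: [0↦1, 1↦0, 2↦2, 3↦0, 4↦1, 5↦5, 6↦5]  zeros at y ∈ {1, 3}
Collecting zeros: affine points = {(0, 1), (0, 6), (2, 3), (4, 6), (6, 1), (6, 3)}.
Total count |C(F_7)_aff| = 6.


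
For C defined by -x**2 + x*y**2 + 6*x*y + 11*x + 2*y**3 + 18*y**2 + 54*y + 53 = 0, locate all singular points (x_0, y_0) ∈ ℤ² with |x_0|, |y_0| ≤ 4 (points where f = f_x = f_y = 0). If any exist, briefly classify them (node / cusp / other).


Singular points: {(1, -3)}; classification: node.

Compute partial derivatives:
  f_x = -2*x + y**2 + 6*y + 11.
  f_y = 2*x*y + 6*x + 6*y**2 + 36*y + 54.
Scan x_0 ∈ {−4, ..., 4}. For each x_0, f_y(x_0, y) is a polynomial in y; find its integer roots y ∈ {−4, ..., 4}, then test f_x and f at those candidates.
  x = -4: f_y(-4, y) = 6*y**2 + 28*y + 30; vanishes at y ∈ {-3}. (-4, -3): f_x = 10 ≠ 0.
  x = -3: f_y(-3, y) = 6*y**2 + 30*y + 36; vanishes at y ∈ {-3, -2}. (-3, -3): f_x = 8 ≠ 0; (-3, -2): f_x = 9 ≠ 0.
  x = -2: f_y(-2, y) = 6*y**2 + 32*y + 42; vanishes at y ∈ {-3}. (-2, -3): f_x = 6 ≠ 0.
  x = -1: f_y(-1, y) = 6*y**2 + 34*y + 48; vanishes at y ∈ {-3}. (-1, -3): f_x = 4 ≠ 0.
  x = 0: f_y(0, y) = 6*y**2 + 36*y + 54; vanishes at y ∈ {-3}. (0, -3): f_x = 2 ≠ 0.
  x = 1: f_y(1, y) = 6*y**2 + 38*y + 60; vanishes at y ∈ {-3}. (1, -3): f_x = 0, f = 0 — SINGULAR.
  x = 2: f_y(2, y) = 6*y**2 + 40*y + 66; vanishes at y ∈ {-3}. (2, -3): f_x = -2 ≠ 0.
  x = 3: f_y(3, y) = 6*y**2 + 42*y + 72; vanishes at y ∈ {-4, -3}. (3, -4): f_x = -3 ≠ 0; (3, -3): f_x = -4 ≠ 0.
  x = 4: f_y(4, y) = 6*y**2 + 44*y + 78; vanishes at y ∈ {-3}. (4, -3): f_x = -6 ≠ 0.
Only singular point on the grid: (1, -3).
Classify: substitute x = 1 + u, y = -3 + v and expand: f = -u**2 + u*v**2 + 2*v**3 + v**2.
No constant or linear terms (consistent with a singular point). Quadratic part: -u**2 + v**2. Cubic part: u*v**2 + 2*v**3.
The quadratic part v**2 - u**2 = (v − u)(v + u) splits into two distinct linear factors, so there are two distinct tangent lines y − -3 = ±(x − 1) — this is a node (ordinary double point).
Classification: node.


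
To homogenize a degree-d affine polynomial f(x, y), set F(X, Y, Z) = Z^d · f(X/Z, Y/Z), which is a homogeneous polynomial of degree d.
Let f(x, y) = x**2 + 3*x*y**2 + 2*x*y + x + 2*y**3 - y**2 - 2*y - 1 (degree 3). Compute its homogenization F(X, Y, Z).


F(X, Y, Z) = X**2*Z + 3*X*Y**2 + 2*X*Y*Z + X*Z**2 + 2*Y**3 - Y**2*Z - 2*Y*Z**2 - Z**3

deg(f) = 3.
Substitute x = X/Z, y = Y/Z into f, then multiply by Z^3.
  monomial 1·x^2·y^0 ↦ 1·X^2·Y^0·Z^1.
  monomial 3·x^1·y^2 ↦ 3·X^1·Y^2·Z^0.
  monomial 2·x^1·y^1 ↦ 2·X^1·Y^1·Z^1.
  monomial 1·x^1·y^0 ↦ 1·X^1·Y^0·Z^2.
  monomial 2·x^0·y^3 ↦ 2·X^0·Y^3·Z^0.
  monomial -1·x^0·y^2 ↦ -1·X^0·Y^2·Z^1.
  monomial -2·x^0·y^1 ↦ -2·X^0·Y^1·Z^2.
  monomial -1·x^0·y^0 ↦ -1·X^0·Y^0·Z^3.
Collecting: F(X, Y, Z) = X**2*Z + 3*X*Y**2 + 2*X*Y*Z + X*Z**2 + 2*Y**3 - Y**2*Z - 2*Y*Z**2 - Z**3.


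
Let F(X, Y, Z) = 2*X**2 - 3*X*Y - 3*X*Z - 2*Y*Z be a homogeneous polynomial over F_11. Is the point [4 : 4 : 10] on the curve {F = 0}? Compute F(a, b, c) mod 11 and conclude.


F(4,4,10) ≡ 4 (mod 11); P is NOT on the curve.

Evaluate F(4, 4, 10) term-by-term (mod 11).
  2*X**2 ↦ 2·16·1·1 = 32
  -3*X*Y ↦ -3·4·4·1 = -48
  -3*X*Z ↦ -3·4·1·10 = -120
  -2*Y*Z ↦ -2·1·4·10 = -80
Sum: F(4, 4, 10) = (32) + (-48) + (-120) + (-80) = -216.
Reducing mod 11: -216 ≡ 4 (mod 11).
Since F(a, b, c) ≡ 4 ≠ 0 (mod 11), P does NOT lie on the curve.


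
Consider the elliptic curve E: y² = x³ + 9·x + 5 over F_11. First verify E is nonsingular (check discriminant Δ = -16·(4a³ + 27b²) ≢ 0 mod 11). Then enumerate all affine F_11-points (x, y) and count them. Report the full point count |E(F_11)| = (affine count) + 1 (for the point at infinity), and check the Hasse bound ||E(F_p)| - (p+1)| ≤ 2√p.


Affine points = {(0, 4), (0, 7), (1, 2), (1, 9), (2, 3), (2, 8), (3, 2), (3, 9), (6, 0), (7, 2), (7, 9), (9, 1), (9, 10)}; affine count = 13; |E(F_11)| = 14.

Discriminant check: Δ ∝ 4a³ + 27b² = 4·9³ + 27·5² = 4·729 + 27·25 ≡ 5 (mod 11). Nonzero ⇒ E is nonsingular.
For each x ∈ F_11, compute rhs = x³ + 9·x + 5 mod 11, then count y ∈ F_11 with y² ≡ rhs.
  x = 0: rhs = 5, matching y values: 4, 7 (2 points).
  x = 1: rhs = 4, matching y values: 2, 9 (2 points).
  x = 2: rhs = 9, matching y values: 3, 8 (2 points).
  x = 3: rhs = 4, matching y values: 2, 9 (2 points).
  x = 4: rhs = 6, matching y values: none (0 points).
  x = 5: rhs = 10, matching y values: none (0 points).
  x = 6: rhs = 0, matching y values: 0 (1 points).
  x = 7: rhs = 4, matching y values: 2, 9 (2 points).
  x = 8: rhs = 6, matching y values: none (0 points).
  x = 9: rhs = 1, matching y values: 1, 10 (2 points).
  x = 10: rhs = 6, matching y values: none (0 points).
Total affine count: 13.
Full point count |E(F_11)| = 13 + 1 = 14.
Hasse bound: |14 − (11+1)| = |2| = 2 ≤ 2√11 ≈ 6.6332 ✓.


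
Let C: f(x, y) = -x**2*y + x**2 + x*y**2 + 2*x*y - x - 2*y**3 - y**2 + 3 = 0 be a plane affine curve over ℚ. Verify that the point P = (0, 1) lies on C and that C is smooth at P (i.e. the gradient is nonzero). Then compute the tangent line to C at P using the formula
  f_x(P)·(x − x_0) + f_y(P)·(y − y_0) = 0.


Tangent line at P: 2*x - 8*y + 8 = 0.

Step 1: f(0, 1) = 0, so P lies on C.
Step 2: partial derivatives
  f_x(x, y) = -2*x*y + 2*x + y**2 + 2*y - 1, f_y(x, y) = -x**2 + 2*x*y + 2*x - 6*y**2 - 2*y.
  f_x(P) = 2, f_y(P) = -8 (gradient nonzero, so P is smooth).
Step 3: tangent line at P: 2·(x − 0) + -8·(y − 1) = 0.
Expanding: 2*x - 8*y + 8 = 0.


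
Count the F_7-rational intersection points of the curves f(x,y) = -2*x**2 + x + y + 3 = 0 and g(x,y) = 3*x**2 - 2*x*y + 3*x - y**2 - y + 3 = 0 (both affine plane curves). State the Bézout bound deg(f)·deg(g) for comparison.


Common zeros: {(3, 5)}; count = 1; Bézout bound = 4.

deg(f) = 2, deg(g) = 2, so Bézout bound = 4.
Scan x ∈ F_7. For each x, list the y ∈ F_7 with f(x, y) ≡ 0 and those with g(x, y) ≡ 0 (mod 7); the common zeros in that column are the intersection.
  x = 0: f ≡ 0 at y ∈ {4}; g ≡ 0 at y ∈ ∅; common: ∅.
  x = 1: f ≡ 0 at y ∈ {5}; g ≡ 0 at y ∈ ∅; common: ∅.
  x = 2: f ≡ 0 at y ∈ {3}; g ≡ 0 at y ∈ {0, 2}; common: ∅.
  x = 3: f ≡ 0 at y ∈ {5}; g ≡ 0 at y ∈ {2, 5}; common: {5}.
  x = 4: f ≡ 0 at y ∈ {4}; g ≡ 0 at y ∈ {0, 5}; common: ∅.
  x = 5: f ≡ 0 at y ∈ {0}; g ≡ 0 at y ∈ ∅; common: ∅.
  x = 6: f ≡ 0 at y ∈ {0}; g ≡ 0 at y ∈ ∅; common: ∅.
Collecting: common zeros = {(3, 5)}, so the count is 1.
Comparison with the Bézout bound: 1 ≤ 4 = deg(f)·deg(g), as expected for curves with no common component (the affine F_7-count falls short of the bound because intersections may lie at infinity, over extension fields, or carry multiplicity).


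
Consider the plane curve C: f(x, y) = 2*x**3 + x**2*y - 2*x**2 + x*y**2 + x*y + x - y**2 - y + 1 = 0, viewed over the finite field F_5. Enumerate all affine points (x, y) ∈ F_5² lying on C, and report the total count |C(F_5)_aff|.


Affine F_5-points: {(0, 2), (1, 3), (2, 2), (2, 3), (3, 0), (3, 2), (4, 3), (4, 4)}; count = 8.

For each of the 25 pairs (x, y) ∈ F_5², evaluate f(x, y) mod 5. Record the zeros.
  x = 0: [0↦1, 1↦4, 2↦0, 3↦4, 4↦1]  zeros at y ∈ {2}
  x = 1: [0↦2, 1↦3, 2↦4, 3↦0, 4↦1]  zeros at y ∈ {3}
  x = 2: [0↦1, 1↦2, 2↦0, 3↦0, 4↦2]  zeros at y ∈ {2, 3}
  x = 3: [0↦0, 1↦3, 2↦0, 3↦1, 4↦1]  zeros at y ∈ {0, 2}
  x = 4: [0↦1, 1↦3, 2↦1, 3↦0, 4↦0]  zeros at y ∈ {3, 4}
Collecting zeros: affine points = {(0, 2), (1, 3), (2, 2), (2, 3), (3, 0), (3, 2), (4, 3), (4, 4)}.
Total count |C(F_5)_aff| = 8.


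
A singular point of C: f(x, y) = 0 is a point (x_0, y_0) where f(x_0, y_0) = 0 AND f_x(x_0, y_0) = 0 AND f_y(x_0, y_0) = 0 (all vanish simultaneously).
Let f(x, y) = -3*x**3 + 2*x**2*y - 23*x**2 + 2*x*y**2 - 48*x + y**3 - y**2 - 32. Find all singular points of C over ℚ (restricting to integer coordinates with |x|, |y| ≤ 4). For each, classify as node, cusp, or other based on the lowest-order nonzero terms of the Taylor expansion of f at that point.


Singular points: {(-2, 2)}; classification: node.

Compute partial derivatives:
  f_x = -9*x**2 + 4*x*y - 46*x + 2*y**2 - 48.
  f_y = 2*x**2 + 4*x*y + 3*y**2 - 2*y.
Scan x_0 ∈ {−4, ..., 4}. For each x_0, f_y(x_0, y) is a polynomial in y; find its integer roots y ∈ {−4, ..., 4}, then test f_x and f at those candidates.
  x = -4: f_y(-4, y) = 3*y**2 - 18*y + 32; no integer root y with |y| ≤ 4.
  x = -3: f_y(-3, y) = 3*y**2 - 14*y + 18; no integer root y with |y| ≤ 4.
  x = -2: f_y(-2, y) = 3*y**2 - 10*y + 8; vanishes at y ∈ {2}. (-2, 2): f_x = 0, f = 0 — SINGULAR.
  x = -1: f_y(-1, y) = 3*y**2 - 6*y + 2; no integer root y with |y| ≤ 4.
  x = 0: f_y(0, y) = 3*y**2 - 2*y; vanishes at y ∈ {0}. (0, 0): f_x = -48 ≠ 0.
  x = 1: f_y(1, y) = 3*y**2 + 2*y + 2; no integer root y with |y| ≤ 4.
  x = 2: f_y(2, y) = 3*y**2 + 6*y + 8; no integer root y with |y| ≤ 4.
  x = 3: f_y(3, y) = 3*y**2 + 10*y + 18; no integer root y with |y| ≤ 4.
  x = 4: f_y(4, y) = 3*y**2 + 14*y + 32; no integer root y with |y| ≤ 4.
Only singular point on the grid: (-2, 2).
Classify: substitute x = -2 + u, y = 2 + v and expand: f = -3*u**3 + 2*u**2*v - u**2 + 2*u*v**2 + v**3 + v**2.
No constant or linear terms (consistent with a singular point). Quadratic part: -u**2 + v**2. Cubic part: -3*u**3 + 2*u**2*v + 2*u*v**2 + v**3.
The quadratic part v**2 - u**2 = (v − u)(v + u) splits into two distinct linear factors, so there are two distinct tangent lines y − 2 = ±(x − -2) — this is a node (ordinary double point).
Classification: node.


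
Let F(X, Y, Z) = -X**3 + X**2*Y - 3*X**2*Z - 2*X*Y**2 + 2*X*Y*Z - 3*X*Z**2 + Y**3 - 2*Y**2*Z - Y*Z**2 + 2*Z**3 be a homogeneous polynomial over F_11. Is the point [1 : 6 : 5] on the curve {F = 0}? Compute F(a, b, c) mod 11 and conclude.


F(1,6,5) ≡ 2 (mod 11); P is NOT on the curve.

Evaluate F(1, 6, 5) term-by-term (mod 11).
  -X**3 ↦ -1·1·1·1 = -1
  X**2*Y ↦ 1·1·6·1 = 6
  -3*X**2*Z ↦ -3·1·1·5 = -15
  -2*X*Y**2 ↦ -2·1·36·1 = -72
  2*X*Y*Z ↦ 2·1·6·5 = 60
  -3*X*Z**2 ↦ -3·1·1·25 = -75
  Y**3 ↦ 1·1·216·1 = 216
  -2*Y**2*Z ↦ -2·1·36·5 = -360
  -Y*Z**2 ↦ -1·1·6·25 = -150
  2*Z**3 ↦ 2·1·1·125 = 250
Sum: F(1, 6, 5) = (-1) + (6) + (-15) + (-72) + (60) + (-75) + (216) + (-360) + (-150) + (250) = -141.
Reducing mod 11: -141 ≡ 2 (mod 11).
Since F(a, b, c) ≡ 2 ≠ 0 (mod 11), P does NOT lie on the curve.


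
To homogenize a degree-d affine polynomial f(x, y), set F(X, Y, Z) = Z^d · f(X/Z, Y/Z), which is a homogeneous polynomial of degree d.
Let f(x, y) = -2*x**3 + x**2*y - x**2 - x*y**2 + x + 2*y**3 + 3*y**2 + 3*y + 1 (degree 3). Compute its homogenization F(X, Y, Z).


F(X, Y, Z) = -2*X**3 + X**2*Y - X**2*Z - X*Y**2 + X*Z**2 + 2*Y**3 + 3*Y**2*Z + 3*Y*Z**2 + Z**3

deg(f) = 3.
Substitute x = X/Z, y = Y/Z into f, then multiply by Z^3.
  monomial -2·x^3·y^0 ↦ -2·X^3·Y^0·Z^0.
  monomial 1·x^2·y^1 ↦ 1·X^2·Y^1·Z^0.
  monomial -1·x^2·y^0 ↦ -1·X^2·Y^0·Z^1.
  monomial -1·x^1·y^2 ↦ -1·X^1·Y^2·Z^0.
  monomial 1·x^1·y^0 ↦ 1·X^1·Y^0·Z^2.
  monomial 2·x^0·y^3 ↦ 2·X^0·Y^3·Z^0.
  monomial 3·x^0·y^2 ↦ 3·X^0·Y^2·Z^1.
  monomial 3·x^0·y^1 ↦ 3·X^0·Y^1·Z^2.
  monomial 1·x^0·y^0 ↦ 1·X^0·Y^0·Z^3.
Collecting: F(X, Y, Z) = -2*X**3 + X**2*Y - X**2*Z - X*Y**2 + X*Z**2 + 2*Y**3 + 3*Y**2*Z + 3*Y*Z**2 + Z**3.


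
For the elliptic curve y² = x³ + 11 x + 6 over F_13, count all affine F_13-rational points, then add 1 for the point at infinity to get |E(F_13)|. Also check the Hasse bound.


Affine points = {(2, 6), (2, 7), (3, 1), (3, 12), (4, 6), (4, 7), (5, 2), (5, 11), (7, 6), (7, 7)}; affine count = 10; |E(F_13)| = 11.

Discriminant check: Δ ∝ 4a³ + 27b² = 4·11³ + 27·6² = 4·1331 + 27·36 ≡ 4 (mod 13). Nonzero ⇒ E is nonsingular.
For each x ∈ F_13, compute rhs = x³ + 11·x + 6 mod 13, then count y ∈ F_13 with y² ≡ rhs.
  x = 0: rhs = 6, matching y values: none (0 points).
  x = 1: rhs = 5, matching y values: none (0 points).
  x = 2: rhs = 10, matching y values: 6, 7 (2 points).
  x = 3: rhs = 1, matching y values: 1, 12 (2 points).
  x = 4: rhs = 10, matching y values: 6, 7 (2 points).
  x = 5: rhs = 4, matching y values: 2, 11 (2 points).
  x = 6: rhs = 2, matching y values: none (0 points).
  x = 7: rhs = 10, matching y values: 6, 7 (2 points).
  x = 8: rhs = 8, matching y values: none (0 points).
  x = 9: rhs = 2, matching y values: none (0 points).
  x = 10: rhs = 11, matching y values: none (0 points).
  x = 11: rhs = 2, matching y values: none (0 points).
  x = 12: rhs = 7, matching y values: none (0 points).
Total affine count: 10.
Full point count |E(F_13)| = 10 + 1 = 11.
Hasse bound: |11 − (13+1)| = |-3| = 3 ≤ 2√13 ≈ 7.2111 ✓.


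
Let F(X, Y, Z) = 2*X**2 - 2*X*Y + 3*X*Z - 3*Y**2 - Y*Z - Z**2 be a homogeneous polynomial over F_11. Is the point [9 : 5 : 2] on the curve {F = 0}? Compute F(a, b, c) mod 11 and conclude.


F(9,5,2) ≡ 4 (mod 11); P is NOT on the curve.

Evaluate F(9, 5, 2) term-by-term (mod 11).
  2*X**2 ↦ 2·81·1·1 = 162
  -2*X*Y ↦ -2·9·5·1 = -90
  3*X*Z ↦ 3·9·1·2 = 54
  -3*Y**2 ↦ -3·1·25·1 = -75
  -Y*Z ↦ -1·1·5·2 = -10
  -Z**2 ↦ -1·1·1·4 = -4
Sum: F(9, 5, 2) = (162) + (-90) + (54) + (-75) + (-10) + (-4) = 37.
Reducing mod 11: 37 ≡ 4 (mod 11).
Since F(a, b, c) ≡ 4 ≠ 0 (mod 11), P does NOT lie on the curve.


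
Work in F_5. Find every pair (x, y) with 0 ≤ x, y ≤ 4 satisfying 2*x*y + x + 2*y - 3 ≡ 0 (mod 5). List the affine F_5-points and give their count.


Affine F_5-points: {(0, 4), (1, 3), (2, 1), (3, 0)}; count = 4.

For each of the 25 pairs (x, y) ∈ F_5², evaluate f(x, y) mod 5. Record the zeros.
  x = 0: [0↦2, 1↦4, 2↦1, 3↦3, 4↦0]  zeros at y ∈ {4}
  x = 1: [0↦3, 1↦2, 2↦1, 3↦0, 4↦4]  zeros at y ∈ {3}
  x = 2: [0↦4, 1↦0, 2↦1, 3↦2, 4↦3]  zeros at y ∈ {1}
  x = 3: [0↦0, 1↦3, 2↦1, 3↦4, 4↦2]  zeros at y ∈ {0}
  x = 4: [0↦1, 1↦1, 2↦1, 3↦1, 4↦1]  zeros at y ∈ ∅
Collecting zeros: affine points = {(0, 4), (1, 3), (2, 1), (3, 0)}.
Total count |C(F_5)_aff| = 4.


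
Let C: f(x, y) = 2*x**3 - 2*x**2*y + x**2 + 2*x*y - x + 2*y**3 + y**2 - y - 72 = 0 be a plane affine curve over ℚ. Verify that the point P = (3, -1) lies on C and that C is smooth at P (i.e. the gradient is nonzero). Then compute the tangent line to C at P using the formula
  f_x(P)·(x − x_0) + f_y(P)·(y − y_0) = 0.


Tangent line at P: 69*x - 9*y - 216 = 0.

Step 1: f(3, -1) = 0, so P lies on C.
Step 2: partial derivatives
  f_x(x, y) = 6*x**2 - 4*x*y + 2*x + 2*y - 1, f_y(x, y) = -2*x**2 + 2*x + 6*y**2 + 2*y - 1.
  f_x(P) = 69, f_y(P) = -9 (gradient nonzero, so P is smooth).
Step 3: tangent line at P: 69·(x − 3) + -9·(y − -1) = 0.
Expanding: 69*x - 9*y - 216 = 0.


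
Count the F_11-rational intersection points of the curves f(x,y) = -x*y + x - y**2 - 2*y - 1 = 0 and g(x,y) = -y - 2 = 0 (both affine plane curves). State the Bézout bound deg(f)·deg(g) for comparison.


Common zeros: {(4, 9)}; count = 1; Bézout bound = 2.

deg(f) = 2, deg(g) = 1, so Bézout bound = 2.
Scan x ∈ F_11. For each x, list the y ∈ F_11 with f(x, y) ≡ 0 and those with g(x, y) ≡ 0 (mod 11); the common zeros in that column are the intersection.
  x = 0: f ≡ 0 at y ∈ {10}; g ≡ 0 at y ∈ {9}; common: ∅.
  x = 1: f ≡ 0 at y ∈ {0, 8}; g ≡ 0 at y ∈ {9}; common: ∅.
  x = 2: f ≡ 0 at y ∈ {2, 5}; g ≡ 0 at y ∈ {9}; common: ∅.
  x = 3: f ≡ 0 at y ∈ {3}; g ≡ 0 at y ∈ {9}; common: ∅.
  x = 4: f ≡ 0 at y ∈ {7, 9}; g ≡ 0 at y ∈ {9}; common: {9}.
  x = 5: f ≡ 0 at y ∈ ∅; g ≡ 0 at y ∈ {9}; common: ∅.
  x = 6: f ≡ 0 at y ∈ ∅; g ≡ 0 at y ∈ {9}; common: ∅.
  x = 7: f ≡ 0 at y ∈ ∅; g ≡ 0 at y ∈ {9}; common: ∅.
  x = 8: f ≡ 0 at y ∈ ∅; g ≡ 0 at y ∈ {9}; common: ∅.
  x = 9: f ≡ 0 at y ∈ ∅; g ≡ 0 at y ∈ {9}; common: ∅.
  x = 10: f ≡ 0 at y ∈ {4, 6}; g ≡ 0 at y ∈ {9}; common: ∅.
Collecting: common zeros = {(4, 9)}, so the count is 1.
Comparison with the Bézout bound: 1 ≤ 2 = deg(f)·deg(g), as expected for curves with no common component (the affine F_11-count falls short of the bound because intersections may lie at infinity, over extension fields, or carry multiplicity).


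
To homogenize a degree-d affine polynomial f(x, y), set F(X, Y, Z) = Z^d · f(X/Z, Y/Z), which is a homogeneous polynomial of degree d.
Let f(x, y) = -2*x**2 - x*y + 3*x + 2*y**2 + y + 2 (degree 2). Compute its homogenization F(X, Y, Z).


F(X, Y, Z) = -2*X**2 - X*Y + 3*X*Z + 2*Y**2 + Y*Z + 2*Z**2

deg(f) = 2.
Substitute x = X/Z, y = Y/Z into f, then multiply by Z^2.
  monomial -2·x^2·y^0 ↦ -2·X^2·Y^0·Z^0.
  monomial -1·x^1·y^1 ↦ -1·X^1·Y^1·Z^0.
  monomial 3·x^1·y^0 ↦ 3·X^1·Y^0·Z^1.
  monomial 2·x^0·y^2 ↦ 2·X^0·Y^2·Z^0.
  monomial 1·x^0·y^1 ↦ 1·X^0·Y^1·Z^1.
  monomial 2·x^0·y^0 ↦ 2·X^0·Y^0·Z^2.
Collecting: F(X, Y, Z) = -2*X**2 - X*Y + 3*X*Z + 2*Y**2 + Y*Z + 2*Z**2.


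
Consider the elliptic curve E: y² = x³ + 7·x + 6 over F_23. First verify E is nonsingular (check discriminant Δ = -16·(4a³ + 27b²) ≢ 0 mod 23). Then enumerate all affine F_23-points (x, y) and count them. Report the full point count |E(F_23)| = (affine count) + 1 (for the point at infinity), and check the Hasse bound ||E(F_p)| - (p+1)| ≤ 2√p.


Affine points = {(0, 11), (0, 12), (3, 10), (3, 13), (4, 11), (4, 12), (9, 4), (9, 19), (10, 8), (10, 15), (12, 1), (12, 22), (15, 6), (15, 17), (17, 1), (17, 22), (19, 11), (19, 12), (20, 2), (20, 21)}; affine count = 20; |E(F_23)| = 21.

Discriminant check: Δ ∝ 4a³ + 27b² = 4·7³ + 27·6² = 4·343 + 27·36 ≡ 21 (mod 23). Nonzero ⇒ E is nonsingular.
For each x ∈ F_23, compute rhs = x³ + 7·x + 6 mod 23, then count y ∈ F_23 with y² ≡ rhs.
  x = 0: rhs = 6, matching y values: 11, 12 (2 points).
  x = 1: rhs = 14, matching y values: none (0 points).
  x = 2: rhs = 5, matching y values: none (0 points).
  x = 3: rhs = 8, matching y values: 10, 13 (2 points).
  x = 4: rhs = 6, matching y values: 11, 12 (2 points).
  x = 5: rhs = 5, matching y values: none (0 points).
  x = 6: rhs = 11, matching y values: none (0 points).
  x = 7: rhs = 7, matching y values: none (0 points).
  x = 8: rhs = 22, matching y values: none (0 points).
  x = 9: rhs = 16, matching y values: 4, 19 (2 points).
  x = 10: rhs = 18, matching y values: 8, 15 (2 points).
  x = 11: rhs = 11, matching y values: none (0 points).
  x = 12: rhs = 1, matching y values: 1, 22 (2 points).
  x = 13: rhs = 17, matching y values: none (0 points).
  x = 14: rhs = 19, matching y values: none (0 points).
  x = 15: rhs = 13, matching y values: 6, 17 (2 points).
  x = 16: rhs = 5, matching y values: none (0 points).
  x = 17: rhs = 1, matching y values: 1, 22 (2 points).
  x = 18: rhs = 7, matching y values: none (0 points).
  x = 19: rhs = 6, matching y values: 11, 12 (2 points).
  x = 20: rhs = 4, matching y values: 2, 21 (2 points).
  x = 21: rhs = 7, matching y values: none (0 points).
  x = 22: rhs = 21, matching y values: none (0 points).
Total affine count: 20.
Full point count |E(F_23)| = 20 + 1 = 21.
Hasse bound: |21 − (23+1)| = |-3| = 3 ≤ 2√23 ≈ 9.5917 ✓.


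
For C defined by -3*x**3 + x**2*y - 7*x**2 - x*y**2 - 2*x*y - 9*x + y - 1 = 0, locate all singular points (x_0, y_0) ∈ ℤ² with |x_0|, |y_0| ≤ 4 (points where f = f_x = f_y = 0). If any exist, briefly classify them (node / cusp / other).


Singular points: {(-1, -2)}; classification: cusp.

Compute partial derivatives:
  f_x = -9*x**2 + 2*x*y - 14*x - y**2 - 2*y - 9.
  f_y = x**2 - 2*x*y - 2*x + 1.
Scan x_0 ∈ {−4, ..., 4}. For each x_0, f_y(x_0, y) is a polynomial in y; find its integer roots y ∈ {−4, ..., 4}, then test f_x and f at those candidates.
  x = -4: f_y(-4, y) = 8*y + 25; no integer root y with |y| ≤ 4.
  x = -3: f_y(-3, y) = 6*y + 16; no integer root y with |y| ≤ 4.
  x = -2: f_y(-2, y) = 4*y + 9; no integer root y with |y| ≤ 4.
  x = -1: f_y(-1, y) = 2*y + 4; vanishes at y ∈ {-2}. (-1, -2): f_x = 0, f = 0 — SINGULAR.
  x = 0: f_y(0, y) = 1; no integer root y with |y| ≤ 4.
  x = 1: f_y(1, y) = -2*y; vanishes at y ∈ {0}. (1, 0): f_x = -32 ≠ 0.
  x = 2: f_y(2, y) = 1 - 4*y; no integer root y with |y| ≤ 4.
  x = 3: f_y(3, y) = 4 - 6*y; no integer root y with |y| ≤ 4.
  x = 4: f_y(4, y) = 9 - 8*y; no integer root y with |y| ≤ 4.
Only singular point on the grid: (-1, -2).
Classify: substitute x = -1 + u, y = -2 + v and expand: f = -3*u**3 + u**2*v - u*v**2 + v**2.
No constant or linear terms (consistent with a singular point). Quadratic part: v**2. Cubic part: -3*u**3 + u**2*v - u*v**2.
The quadratic part v**2 is a perfect square, so there is a single (double) tangent line v = 0, i.e. y = -2. Restricting the cubic part to that line (v = 0) leaves -3*u**3 ≠ 0, so f is not divisible by v and the branch is v² ≈ 3*u**3 to lowest order — this is a cusp.
Classification: cusp.


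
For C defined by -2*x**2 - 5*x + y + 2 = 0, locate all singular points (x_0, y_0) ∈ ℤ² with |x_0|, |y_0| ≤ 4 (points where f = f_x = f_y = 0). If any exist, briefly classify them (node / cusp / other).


No singular points in the scanned grid; C is smooth there.

Compute partial derivatives:
  f_x = -4*x - 5.
  f_y = 1.
f_y = 1 is a nonzero constant, so f_y never vanishes: no point (x, y) can satisfy f = f_x = f_y = 0. In particular no (x, y) ∈ {−4, ..., 4}² is singular; the curve is smooth.


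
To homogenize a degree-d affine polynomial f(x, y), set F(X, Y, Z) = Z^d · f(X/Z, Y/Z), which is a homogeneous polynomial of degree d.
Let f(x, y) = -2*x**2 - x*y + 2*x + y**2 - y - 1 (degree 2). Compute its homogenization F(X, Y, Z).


F(X, Y, Z) = -2*X**2 - X*Y + 2*X*Z + Y**2 - Y*Z - Z**2

deg(f) = 2.
Substitute x = X/Z, y = Y/Z into f, then multiply by Z^2.
  monomial -2·x^2·y^0 ↦ -2·X^2·Y^0·Z^0.
  monomial -1·x^1·y^1 ↦ -1·X^1·Y^1·Z^0.
  monomial 2·x^1·y^0 ↦ 2·X^1·Y^0·Z^1.
  monomial 1·x^0·y^2 ↦ 1·X^0·Y^2·Z^0.
  monomial -1·x^0·y^1 ↦ -1·X^0·Y^1·Z^1.
  monomial -1·x^0·y^0 ↦ -1·X^0·Y^0·Z^2.
Collecting: F(X, Y, Z) = -2*X**2 - X*Y + 2*X*Z + Y**2 - Y*Z - Z**2.


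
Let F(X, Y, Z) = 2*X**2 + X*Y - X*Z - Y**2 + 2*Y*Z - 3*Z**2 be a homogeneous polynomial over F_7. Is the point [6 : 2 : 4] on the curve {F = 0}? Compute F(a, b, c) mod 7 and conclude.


F(6,2,4) ≡ 3 (mod 7); P is NOT on the curve.

Evaluate F(6, 2, 4) term-by-term (mod 7).
  2*X**2 ↦ 2·36·1·1 = 72
  X*Y ↦ 1·6·2·1 = 12
  -X*Z ↦ -1·6·1·4 = -24
  -Y**2 ↦ -1·1·4·1 = -4
  2*Y*Z ↦ 2·1·2·4 = 16
  -3*Z**2 ↦ -3·1·1·16 = -48
Sum: F(6, 2, 4) = (72) + (12) + (-24) + (-4) + (16) + (-48) = 24.
Reducing mod 7: 24 ≡ 3 (mod 7).
Since F(a, b, c) ≡ 3 ≠ 0 (mod 7), P does NOT lie on the curve.


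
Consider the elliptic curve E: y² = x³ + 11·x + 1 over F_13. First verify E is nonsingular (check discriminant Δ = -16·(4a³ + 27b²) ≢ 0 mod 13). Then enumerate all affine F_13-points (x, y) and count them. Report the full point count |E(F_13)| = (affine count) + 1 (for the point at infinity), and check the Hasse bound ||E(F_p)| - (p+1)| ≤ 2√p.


Affine points = {(0, 1), (0, 12), (1, 0), (3, 3), (3, 10), (5, 5), (5, 8), (6, 6), (6, 7), (8, 4), (8, 9), (9, 6), (9, 7), (11, 6), (11, 7)}; affine count = 15; |E(F_13)| = 16.

Discriminant check: Δ ∝ 4a³ + 27b² = 4·11³ + 27·1² = 4·1331 + 27·1 ≡ 8 (mod 13). Nonzero ⇒ E is nonsingular.
For each x ∈ F_13, compute rhs = x³ + 11·x + 1 mod 13, then count y ∈ F_13 with y² ≡ rhs.
  x = 0: rhs = 1, matching y values: 1, 12 (2 points).
  x = 1: rhs = 0, matching y values: 0 (1 points).
  x = 2: rhs = 5, matching y values: none (0 points).
  x = 3: rhs = 9, matching y values: 3, 10 (2 points).
  x = 4: rhs = 5, matching y values: none (0 points).
  x = 5: rhs = 12, matching y values: 5, 8 (2 points).
  x = 6: rhs = 10, matching y values: 6, 7 (2 points).
  x = 7: rhs = 5, matching y values: none (0 points).
  x = 8: rhs = 3, matching y values: 4, 9 (2 points).
  x = 9: rhs = 10, matching y values: 6, 7 (2 points).
  x = 10: rhs = 6, matching y values: none (0 points).
  x = 11: rhs = 10, matching y values: 6, 7 (2 points).
  x = 12: rhs = 2, matching y values: none (0 points).
Total affine count: 15.
Full point count |E(F_13)| = 15 + 1 = 16.
Hasse bound: |16 − (13+1)| = |2| = 2 ≤ 2√13 ≈ 7.2111 ✓.


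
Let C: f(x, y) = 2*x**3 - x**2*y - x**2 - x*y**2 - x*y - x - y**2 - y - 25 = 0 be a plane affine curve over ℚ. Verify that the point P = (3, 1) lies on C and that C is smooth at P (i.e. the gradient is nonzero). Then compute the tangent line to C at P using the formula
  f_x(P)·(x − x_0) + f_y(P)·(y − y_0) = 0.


Tangent line at P: 39*x - 21*y - 96 = 0.

Step 1: f(3, 1) = 0, so P lies on C.
Step 2: partial derivatives
  f_x(x, y) = 6*x**2 - 2*x*y - 2*x - y**2 - y - 1, f_y(x, y) = -x**2 - 2*x*y - x - 2*y - 1.
  f_x(P) = 39, f_y(P) = -21 (gradient nonzero, so P is smooth).
Step 3: tangent line at P: 39·(x − 3) + -21·(y − 1) = 0.
Expanding: 39*x - 21*y - 96 = 0.


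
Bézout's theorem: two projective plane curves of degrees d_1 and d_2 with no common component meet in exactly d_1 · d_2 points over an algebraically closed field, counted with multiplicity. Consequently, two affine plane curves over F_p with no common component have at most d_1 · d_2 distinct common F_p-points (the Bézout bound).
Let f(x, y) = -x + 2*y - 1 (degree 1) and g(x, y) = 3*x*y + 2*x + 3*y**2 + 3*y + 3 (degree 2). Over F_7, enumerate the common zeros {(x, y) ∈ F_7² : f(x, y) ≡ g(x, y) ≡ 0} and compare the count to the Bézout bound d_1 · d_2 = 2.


Common zeros: {(0, 4), (1, 1)}; count = 2; Bézout bound = 2.

deg(f) = 1, deg(g) = 2, so Bézout bound = 2.
Scan x ∈ F_7. For each x, list the y ∈ F_7 with f(x, y) ≡ 0 and those with g(x, y) ≡ 0 (mod 7); the common zeros in that column are the intersection.
  x = 0: f ≡ 0 at y ∈ {4}; g ≡ 0 at y ∈ {2, 4}; common: {4}.
  x = 1: f ≡ 0 at y ∈ {1}; g ≡ 0 at y ∈ {1, 4}; common: {1}.
  x = 2: f ≡ 0 at y ∈ {5}; g ≡ 0 at y ∈ {0, 4}; common: ∅.
  x = 3: f ≡ 0 at y ∈ {2}; g ≡ 0 at y ∈ {4, 6}; common: ∅.
  x = 4: f ≡ 0 at y ∈ {6}; g ≡ 0 at y ∈ {4, 5}; common: ∅.
  x = 5: f ≡ 0 at y ∈ {3}; g ≡ 0 at y ∈ {4}; common: ∅.
  x = 6: f ≡ 0 at y ∈ {0}; g ≡ 0 at y ∈ {3, 4}; common: ∅.
Collecting: common zeros = {(0, 4), (1, 1)}, so the count is 2.
Comparison with the Bézout bound: 2 ≤ 2 = deg(f)·deg(g), as expected for curves with no common component (the bound is attained).


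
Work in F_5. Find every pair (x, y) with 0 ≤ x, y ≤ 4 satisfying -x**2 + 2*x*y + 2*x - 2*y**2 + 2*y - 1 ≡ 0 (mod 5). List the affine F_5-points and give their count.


Affine F_5-points: {(0, 2), (0, 4), (1, 0), (1, 2)}; count = 4.

For each of the 25 pairs (x, y) ∈ F_5², evaluate f(x, y) mod 5. Record the zeros.
  x = 0: [0↦4, 1↦4, 2↦0, 3↦2, 4↦0]  zeros at y ∈ {2, 4}
  x = 1: [0↦0, 1↦2, 2↦0, 3↦4, 4↦4]  zeros at y ∈ {0, 2}
  x = 2: [0↦4, 1↦3, 2↦3, 3↦4, 4↦1]  zeros at y ∈ ∅
  x = 3: [0↦1, 1↦2, 2↦4, 3↦2, 4↦1]  zeros at y ∈ ∅
  x = 4: [0↦1, 1↦4, 2↦3, 3↦3, 4↦4]  zeros at y ∈ ∅
Collecting zeros: affine points = {(0, 2), (0, 4), (1, 0), (1, 2)}.
Total count |C(F_5)_aff| = 4.


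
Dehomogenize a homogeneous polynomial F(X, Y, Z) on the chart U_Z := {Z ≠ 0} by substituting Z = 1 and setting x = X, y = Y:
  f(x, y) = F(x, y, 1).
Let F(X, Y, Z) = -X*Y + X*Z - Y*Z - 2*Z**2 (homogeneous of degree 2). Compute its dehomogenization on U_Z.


f(x, y) = -x*y + x - y - 2

On U_Z we set Z = 1. Each monomial c·X^i·Y^j·Z^k in F becomes c·x^i·y^j·1^k = c·x^i·y^j.
Substituting Z = 1: F(X, Y, 1) = -x*y + x - y - 2.
Note: deg(f) ≤ deg(F) = 2; strict inequality happens when F is divisible by Z (lost terms).


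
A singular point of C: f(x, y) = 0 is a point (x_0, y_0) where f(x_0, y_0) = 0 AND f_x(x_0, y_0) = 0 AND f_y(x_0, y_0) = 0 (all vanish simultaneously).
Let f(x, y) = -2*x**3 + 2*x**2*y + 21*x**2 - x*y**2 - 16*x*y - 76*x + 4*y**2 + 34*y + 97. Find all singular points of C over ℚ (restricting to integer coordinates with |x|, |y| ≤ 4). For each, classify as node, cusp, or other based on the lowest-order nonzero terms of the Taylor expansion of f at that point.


Singular points: {(3, -2)}; classification: node.

Compute partial derivatives:
  f_x = -6*x**2 + 4*x*y + 42*x - y**2 - 16*y - 76.
  f_y = 2*x**2 - 2*x*y - 16*x + 8*y + 34.
Scan x_0 ∈ {−4, ..., 4}. For each x_0, f_y(x_0, y) is a polynomial in y; find its integer roots y ∈ {−4, ..., 4}, then test f_x and f at those candidates.
  x = -4: f_y(-4, y) = 16*y + 130; no integer root y with |y| ≤ 4.
  x = -3: f_y(-3, y) = 14*y + 100; no integer root y with |y| ≤ 4.
  x = -2: f_y(-2, y) = 12*y + 74; no integer root y with |y| ≤ 4.
  x = -1: f_y(-1, y) = 10*y + 52; no integer root y with |y| ≤ 4.
  x = 0: f_y(0, y) = 8*y + 34; no integer root y with |y| ≤ 4.
  x = 1: f_y(1, y) = 6*y + 20; no integer root y with |y| ≤ 4.
  x = 2: f_y(2, y) = 4*y + 10; no integer root y with |y| ≤ 4.
  x = 3: f_y(3, y) = 2*y + 4; vanishes at y ∈ {-2}. (3, -2): f_x = 0, f = 0 — SINGULAR.
  x = 4: f_y(4, y) = 2; no integer root y with |y| ≤ 4.
Only singular point on the grid: (3, -2).
Classify: substitute x = 3 + u, y = -2 + v and expand: f = -2*u**3 + 2*u**2*v - u**2 - u*v**2 + v**2.
No constant or linear terms (consistent with a singular point). Quadratic part: -u**2 + v**2. Cubic part: -2*u**3 + 2*u**2*v - u*v**2.
The quadratic part v**2 - u**2 = (v − u)(v + u) splits into two distinct linear factors, so there are two distinct tangent lines y − -2 = ±(x − 3) — this is a node (ordinary double point).
Classification: node.
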